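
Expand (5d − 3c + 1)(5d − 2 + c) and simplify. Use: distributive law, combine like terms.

(5d − 3c + 1)(5d − 2 + c)
= 25d^2 − 10d + 5cd − 15cd + 6c − 3c^2 + 5d − 2 + c    [distributive law]
= 25d^2 − 5d − 10cd + 7c − 3c^2 − 2    [combine like terms]

25d^2 − 5d − 10cd + 7c − 3c^2 − 2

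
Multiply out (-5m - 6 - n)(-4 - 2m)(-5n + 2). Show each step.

-156mn + 64m - 50m²n + 20m² - 112n + 48 - 20n² - 10mn²

(-5m - 6 - n)(-4 - 2m)(-5n + 2)
= (20m + 10m² + 24 + 12m + 4n + 2mn)(-5n + 2)    [distributive law]
= (32m + 10m² + 24 + 4n + 2mn)(-5n + 2)    [combine like terms]
= -160mn + 64m - 50m²n + 20m² - 120n + 48 - 20n² + 8n - 10mn² + 4mn    [distributive law]
= -156mn + 64m - 50m²n + 20m² - 112n + 48 - 20n² - 10mn²    [combine like terms]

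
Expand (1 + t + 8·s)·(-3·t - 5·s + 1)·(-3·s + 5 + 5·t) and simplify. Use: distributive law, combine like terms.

(1 + t + 8·s)·(-3·t - 5·s + 1)·(-3·s + 5 + 5·t)
= (-3·t - 5·s + 1 - 3·t^2 - 5·s·t + t - 24·s·t - 40·s^2 + 8·s)·(-3·s + 5 + 5·t)    [distributive law]
= (-2·t + 3·s + 1 - 3·t^2 - 29·s·t - 40·s^2)·(-3·s + 5 + 5·t)    [combine like terms]
= 6·s·t - 10·t - 10·t^2 - 9·s^2 + 15·s + 15·s·t - 3·s + 5 + 5·t + 9·s·t^2 - 15·t^2 - 15·t^3 + 87·s^2·t - 145·s·t - 145·s·t^2 + 120·s^3 - 200·s^2 - 200·s^2·t    [distributive law]
= -124·s·t - 5·t - 25·t^2 - 209·s^2 + 12·s + 5 - 136·s·t^2 - 15·t^3 - 113·s^2·t + 120·s^3    [combine like terms]

-124·s·t - 5·t - 25·t^2 - 209·s^2 + 12·s + 5 - 136·s·t^2 - 15·t^3 - 113·s^2·t + 120·s^3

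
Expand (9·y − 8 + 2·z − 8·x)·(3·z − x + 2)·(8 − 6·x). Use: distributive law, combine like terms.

216·y·z − 162·x·y·z − 180·x·y + 54·x^2·y + 144·y − 160·z − 88·x·z + 32·x + 112·x^2 − 128 + 48·z^2 − 36·x·z^2 + 156·x^2·z − 48·x^3

(9·y − 8 + 2·z − 8·x)·(3·z − x + 2)·(8 − 6·x)
= (27·y·z − 9·x·y + 18·y − 24·z + 8·x − 16 + 6·z^2 − 2·x·z + 4·z − 24·x·z + 8·x^2 − 16·x)·(8 − 6·x)    [distributive law]
= (27·y·z − 9·x·y + 18·y − 20·z − 8·x − 16 + 6·z^2 − 26·x·z + 8·x^2)·(8 − 6·x)    [combine like terms]
= 216·y·z − 162·x·y·z − 72·x·y + 54·x^2·y + 144·y − 108·x·y − 160·z + 120·x·z − 64·x + 48·x^2 − 128 + 96·x + 48·z^2 − 36·x·z^2 − 208·x·z + 156·x^2·z + 64·x^2 − 48·x^3    [distributive law]
= 216·y·z − 162·x·y·z − 180·x·y + 54·x^2·y + 144·y − 160·z − 88·x·z + 32·x + 112·x^2 − 128 + 48·z^2 − 36·x·z^2 + 156·x^2·z − 48·x^3    [combine like terms]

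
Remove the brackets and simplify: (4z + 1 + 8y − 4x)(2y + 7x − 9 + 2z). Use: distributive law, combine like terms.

(4z + 1 + 8y − 4x)(2y + 7x − 9 + 2z)
= 8yz + 28xz − 36z + 8z² + 2y + 7x − 9 + 2z + 16y² + 56xy − 72y + 16yz − 8xy − 28x² + 36x − 8xz    [distributive law]
= 24yz + 20xz − 34z + 8z² − 70y + 43x − 9 + 16y² + 48xy − 28x²    [combine like terms]

24yz + 20xz − 34z + 8z² − 70y + 43x − 9 + 16y² + 48xy − 28x²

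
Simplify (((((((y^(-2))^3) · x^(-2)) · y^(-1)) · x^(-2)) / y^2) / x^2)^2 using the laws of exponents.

x^(-12)y^(-18)

(((((((y^(-2))^3) · x^(-2)) · y^(-1)) · x^(-2)) / y^2) / x^2)^2
= (((((((y^(-2))^3) · x^(-2)) · y^(-1)) · x^(-2)) / y^2)^2) / ((x^2)^2)    [power of a quotient]
= (((((((y^(-2))^3) · x^(-2)) · y^(-1)) · x^(-2))^2) / ((y^2)^2)) / ((x^2)^2)    [power of a quotient]
= (((((((y^(-2))^3) · x^(-2)) · y^(-1))^2) · ((x^(-2))^2)) / ((y^2)^2)) / ((x^2)^2)    [power of a product]
= (((((((y^(-2))^3) · x^(-2))^2) · ((y^(-1))^2)) · ((x^(-2))^2)) / ((y^2)^2)) / ((x^2)^2)    [power of a product]
= (((((((y^(-2))^3)^2) · ((x^(-2))^2)) · ((y^(-1))^2)) · ((x^(-2))^2)) / ((y^2)^2)) / ((x^2)^2)    [power of a product]
= ((((((y^(-2))^6) · ((x^(-2))^2)) · ((y^(-1))^2)) · ((x^(-2))^2)) / ((y^2)^2)) / ((x^2)^2)    [power of a power]
= ((((y^(-12) · ((x^(-2))^2)) · ((y^(-1))^2)) · ((x^(-2))^2)) / ((y^2)^2)) / ((x^2)^2)    [power of a power]
= ((((y^(-12) · x^(-4)) · ((y^(-1))^2)) · ((x^(-2))^2)) / ((y^2)^2)) / ((x^2)^2)    [power of a power]
= ((((y^(-12) · x^(-4)) · y^(-2)) · ((x^(-2))^2)) / ((y^2)^2)) / ((x^2)^2)    [power of a power]
= ((((y^(-12) · x^(-4)) · y^(-2)) · x^(-4)) / ((y^2)^2)) / ((x^2)^2)    [power of a power]
= ((((y^(-12) · x^(-4)) · y^(-2)) · x^(-4)) / y^4) / ((x^2)^2)    [power of a power]
= ((((y^(-12) · x^(-4)) · y^(-2)) · x^(-4)) / y^4) / x^4    [power of a power]
= x^(-12)y^(-18)    [quotient of powers; product of powers]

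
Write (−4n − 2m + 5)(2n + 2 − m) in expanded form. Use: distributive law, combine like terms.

−8n^2 + 2n − 9m + 2m^2 + 10

(−4n − 2m + 5)(2n + 2 − m)
= −8n^2 − 8n + 4mn − 4mn − 4m + 2m^2 + 10n + 10 − 5m    [distributive law]
= −8n^2 + 2n − 9m + 2m^2 + 10    [combine like terms]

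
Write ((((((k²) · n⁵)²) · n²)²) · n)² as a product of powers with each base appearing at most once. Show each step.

k¹⁶n⁵⁰

((((((k²) · n⁵)²) · n²)²) · n)²
= ((((((k²) · n⁵)²) · n²)²)²) · (n²)    [power of a product]
= (((((k²) · n⁵)²) · n²)⁴) · (n²)    [power of a power]
= (((((k²) · n⁵)²)⁴) · ((n²)⁴)) · (n²)    [power of a product]
= ((((k²) · n⁵)⁸) · ((n²)⁴)) · (n²)    [power of a power]
= ((((k²)⁸) · ((n⁵)⁸)) · ((n²)⁴)) · (n²)    [power of a product]
= (((k¹⁶) · ((n⁵)⁸)) · ((n²)⁴)) · (n²)    [power of a power]
= ((k¹⁶ · n⁴⁰) · ((n²)⁴)) · (n²)    [power of a power]
= ((k¹⁶ · n⁴⁰) · n⁸) · (n²)    [power of a power]
= k¹⁶n⁵⁰    [product of powers]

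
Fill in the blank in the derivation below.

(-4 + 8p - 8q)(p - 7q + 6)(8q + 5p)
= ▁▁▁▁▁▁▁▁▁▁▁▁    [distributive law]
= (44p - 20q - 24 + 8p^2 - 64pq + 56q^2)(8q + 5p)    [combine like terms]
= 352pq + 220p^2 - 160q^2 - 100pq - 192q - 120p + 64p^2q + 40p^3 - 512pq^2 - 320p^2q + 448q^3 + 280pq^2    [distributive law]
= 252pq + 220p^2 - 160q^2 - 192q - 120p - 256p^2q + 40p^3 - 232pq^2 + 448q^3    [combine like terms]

After distributive law, the bracketed line is:

(-4p + 28q - 24 + 8p^2 - 56pq + 48p - 8pq + 56q^2 - 48q)(8q + 5p)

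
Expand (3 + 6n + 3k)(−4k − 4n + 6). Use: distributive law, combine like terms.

6k + 24n + 18 − 36kn − 24n² − 12k²

(3 + 6n + 3k)(−4k − 4n + 6)
= −12k − 12n + 18 − 24kn − 24n² + 36n − 12k² − 12kn + 18k    [distributive law]
= 6k + 24n + 18 − 36kn − 24n² − 12k²    [combine like terms]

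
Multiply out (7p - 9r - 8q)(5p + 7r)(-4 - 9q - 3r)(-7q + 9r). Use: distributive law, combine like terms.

(7p - 9r - 8q)(5p + 7r)(-4 - 9q - 3r)(-7q + 9r)
= (35p² + 49pr - 45pr - 63r² - 40pq - 56qr)(-4 - 9q - 3r)(-7q + 9r)    [distributive law]
= (35p² + 4pr - 63r² - 40pq - 56qr)(-4 - 9q - 3r)(-7q + 9r)    [combine like terms]
= (-140p² - 315p²q - 105p²r - 16pr - 36pqr - 12pr² + 252r² + 567qr² + 189r³ + 160pq + 360pq² + 120pqr + 224qr + 504q²r + 168qr²)(-7q + 9r)    [distributive law]
= (-140p² - 315p²q - 105p²r - 16pr + 84pqr - 12pr² + 252r² + 735qr² + 189r³ + 160pq + 360pq² + 224qr + 504q²r)(-7q + 9r)    [combine like terms]
= 980p²q - 1260p²r + 2205p²q² - 2835p²qr + 735p²qr - 945p²r² + 112pqr - 144pr² - 588pq²r + 756pqr² + 84pqr² - 108pr³ - 1764qr² + 2268r³ - 5145q²r² + 6615qr³ - 1323qr³ + 1701r⁴ - 1120pq² + 1440pqr - 2520pq³ + 3240pq²r - 1568q²r + 2016qr² - 3528q³r + 4536q²r²    [distributive law]
= 980p²q - 1260p²r + 2205p²q² - 2100p²qr - 945p²r² + 1552pqr - 144pr² + 2652pq²r + 840pqr² - 108pr³ + 252qr² + 2268r³ - 609q²r² + 5292qr³ + 1701r⁴ - 1120pq² - 2520pq³ - 1568q²r - 3528q³r    [combine like terms]

980p²q - 1260p²r + 2205p²q² - 2100p²qr - 945p²r² + 1552pqr - 144pr² + 2652pq²r + 840pqr² - 108pr³ + 252qr² + 2268r³ - 609q²r² + 5292qr³ + 1701r⁴ - 1120pq² - 2520pq³ - 1568q²r - 3528q³r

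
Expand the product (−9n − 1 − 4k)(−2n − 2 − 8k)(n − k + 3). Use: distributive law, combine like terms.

(−9n − 1 − 4k)(−2n − 2 − 8k)(n − k + 3)
= (18n^2 + 18n + 72kn + 2n + 2 + 8k + 8kn + 8k + 32k^2)(n − k + 3)    [distributive law]
= (18n^2 + 20n + 80kn + 2 + 16k + 32k^2)(n − k + 3)    [combine like terms]
= 18n^3 − 18kn^2 + 54n^2 + 20n^2 − 20kn + 60n + 80kn^2 − 80k^2n + 240kn + 2n − 2k + 6 + 16kn − 16k^2 + 48k + 32k^2n − 32k^3 + 96k^2    [distributive law]
= 18n^3 + 62kn^2 + 74n^2 + 236kn + 62n − 48k^2n + 46k + 6 + 80k^2 − 32k^3    [combine like terms]

18n^3 + 62kn^2 + 74n^2 + 236kn + 62n − 48k^2n + 46k + 6 + 80k^2 − 32k^3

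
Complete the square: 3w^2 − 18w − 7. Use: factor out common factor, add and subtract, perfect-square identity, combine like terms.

3w^2 − 18w − 7
= 3(w^2 − 6w) − 7    [factor out 3 from the w-terms]
= 3(w^2 − 6w + 9 − 9) − 7    [add and subtract 9 inside the bracket]
= 3(w − 3)^2 − 27 − 7    [perfect-square identity]
= 3(w − 3)^2 − 34    [combine constants]

3(w − 3)^2 − 34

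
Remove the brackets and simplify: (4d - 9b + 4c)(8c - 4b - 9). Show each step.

(4d - 9b + 4c)(8c - 4b - 9)
= 32cd - 16bd - 36d - 72bc + 36b² + 81b + 32c² - 16bc - 36c    [distributive law]
= 32cd - 16bd - 36d - 88bc + 36b² + 81b + 32c² - 36c    [combine like terms]

32cd - 16bd - 36d - 88bc + 36b² + 81b + 32c² - 36c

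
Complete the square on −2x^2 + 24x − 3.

−2(x − 6)^2 + 69

−2x^2 + 24x − 3
= −2(x^2 − 12x) − 3    [factor out -2 from the x-terms]
= −2(x^2 − 12x + 36 − 36) − 3    [add and subtract 36 inside the bracket]
= −2(x − 6)^2 + 72 − 3    [perfect-square identity]
= −2(x − 6)^2 + 69    [combine constants]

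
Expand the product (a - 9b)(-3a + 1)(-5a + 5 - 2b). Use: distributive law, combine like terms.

15a^3 - 20a^2 - 129a^2b + 5a + 178ab - 54ab^2 - 45b + 18b^2

(a - 9b)(-3a + 1)(-5a + 5 - 2b)
= (-3a^2 + a + 27ab - 9b)(-5a + 5 - 2b)    [distributive law]
= 15a^3 - 15a^2 + 6a^2b - 5a^2 + 5a - 2ab - 135a^2b + 135ab - 54ab^2 + 45ab - 45b + 18b^2    [distributive law]
= 15a^3 - 20a^2 - 129a^2b + 5a + 178ab - 54ab^2 - 45b + 18b^2    [combine like terms]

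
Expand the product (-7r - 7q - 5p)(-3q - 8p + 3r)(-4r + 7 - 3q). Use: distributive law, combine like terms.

-164pr² + 287pr - 407pqr + 84r³ - 147r² + 63qr² - 84q²r + 147q² - 63q³ + 497pq - 213pq² - 160p²r + 280p² - 120p²q

(-7r - 7q - 5p)(-3q - 8p + 3r)(-4r + 7 - 3q)
= (21qr + 56pr - 21r² + 21q² + 56pq - 21qr + 15pq + 40p² - 15pr)(-4r + 7 - 3q)    [distributive law]
= (41pr - 21r² + 21q² + 71pq + 40p²)(-4r + 7 - 3q)    [combine like terms]
= -164pr² + 287pr - 123pqr + 84r³ - 147r² + 63qr² - 84q²r + 147q² - 63q³ - 284pqr + 497pq - 213pq² - 160p²r + 280p² - 120p²q    [distributive law]
= -164pr² + 287pr - 407pqr + 84r³ - 147r² + 63qr² - 84q²r + 147q² - 63q³ + 497pq - 213pq² - 160p²r + 280p² - 120p²q    [combine like terms]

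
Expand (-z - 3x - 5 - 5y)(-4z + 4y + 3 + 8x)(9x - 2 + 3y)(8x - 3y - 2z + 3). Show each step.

(-z - 3x - 5 - 5y)(-4z + 4y + 3 + 8x)(9x - 2 + 3y)(8x - 3y - 2z + 3)
= (4z^2 - 4yz - 3z - 8xz + 12xz - 12xy - 9x - 24x^2 + 20z - 20y - 15 - 40x + 20yz - 20y^2 - 15y - 40xy)(9x - 2 + 3y)(8x - 3y - 2z + 3)    [distributive law]
= (4z^2 + 16yz + 17z + 4xz - 52xy - 49x - 24x^2 - 35y - 15 - 20y^2)(9x - 2 + 3y)(8x - 3y - 2z + 3)    [combine like terms]
= (36xz^2 - 8z^2 + 12yz^2 + 144xyz - 32yz + 48y^2z + 153xz - 34z + 51yz + 36x^2z - 8xz + 12xyz - 468x^2y + 104xy - 156xy^2 - 441x^2 + 98x - 147xy - 216x^3 + 48x^2 - 72x^2y - 315xy + 70y - 105y^2 - 135x + 30 - 45y - 180xy^2 + 40y^2 - 60y^3)(8x - 3y - 2z + 3)    [distributive law]
= (36xz^2 - 8z^2 + 12yz^2 + 156xyz + 19yz + 48y^2z + 145xz - 34z + 36x^2z - 540x^2y - 358xy - 336xy^2 - 393x^2 - 37x - 216x^3 + 25y - 65y^2 + 30 - 60y^3)(8x - 3y - 2z + 3)    [combine like terms]
= 288x^2z^2 - 108xyz^2 - 72xz^3 + 108xz^2 - 64xz^2 + 24yz^2 + 16z^3 - 24z^2 + 96xyz^2 - 36y^2z^2 - 24yz^3 + 36yz^2 + 1248x^2yz - 468xy^2z - 312xyz^2 + 468xyz + 152xyz - 57y^2z - 38yz^2 + 57yz + 384xy^2z - 144y^3z - 96y^2z^2 + 144y^2z + 1160x^2z - 435xyz - 290xz^2 + 435xz - 272xz + 102yz + 68z^2 - 102z + 288x^3z - 108x^2yz - 72x^2z^2 + 108x^2z - 4320x^3y + 1620x^2y^2 + 1080x^2yz - 1620x^2y - 2864x^2y + 1074xy^2 + 716xyz - 1074xy - 2688x^2y^2 + 1008xy^3 + 672xy^2z - 1008xy^2 - 3144x^3 + 1179x^2y + 786x^2z - 1179x^2 - 296x^2 + 111xy + 74xz - 111x - 1728x^4 + 648x^3y + 432x^3z - 648x^3 + 200xy - 75y^2 - 50yz + 75y - 520xy^2 + 195y^3 + 130y^2z - 195y^2 + 240x - 90y - 60z + 90 - 480xy^3 + 180y^4 + 120y^3z - 180y^3    [distributive law]
= 216x^2z^2 - 324xyz^2 - 72xz^3 - 246xz^2 + 22yz^2 + 16z^3 + 44z^2 - 132y^2z^2 - 24yz^3 + 2220x^2yz + 588xy^2z + 901xyz + 217y^2z + 109yz - 24y^3z + 2054x^2z + 237xz - 162z + 720x^3z - 3672x^3y - 1068x^2y^2 - 3305x^2y - 454xy^2 - 763xy + 528xy^3 - 3792x^3 - 1475x^2 + 129x - 1728x^4 - 270y^2 - 15y + 15y^3 + 90 + 180y^4    [combine like terms]

216x^2z^2 - 324xyz^2 - 72xz^3 - 246xz^2 + 22yz^2 + 16z^3 + 44z^2 - 132y^2z^2 - 24yz^3 + 2220x^2yz + 588xy^2z + 901xyz + 217y^2z + 109yz - 24y^3z + 2054x^2z + 237xz - 162z + 720x^3z - 3672x^3y - 1068x^2y^2 - 3305x^2y - 454xy^2 - 763xy + 528xy^3 - 3792x^3 - 1475x^2 + 129x - 1728x^4 - 270y^2 - 15y + 15y^3 + 90 + 180y^4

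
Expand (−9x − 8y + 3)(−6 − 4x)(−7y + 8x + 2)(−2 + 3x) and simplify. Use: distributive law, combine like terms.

(−9x − 8y + 3)(−6 − 4x)(−7y + 8x + 2)(−2 + 3x)
= (54x + 36x^2 + 48y + 32xy − 18 − 12x)(−7y + 8x + 2)(−2 + 3x)    [distributive law]
= (42x + 36x^2 + 48y + 32xy − 18)(−7y + 8x + 2)(−2 + 3x)    [combine like terms]
= (−294xy + 336x^2 + 84x − 252x^2y + 288x^3 + 72x^2 − 336y^2 + 384xy + 96y − 224xy^2 + 256x^2y + 64xy + 126y − 144x − 36)(−2 + 3x)    [distributive law]
= (154xy + 408x^2 − 60x + 4x^2y + 288x^3 − 336y^2 + 222y − 224xy^2 − 36)(−2 + 3x)    [combine like terms]
= −308xy + 462x^2y − 816x^2 + 1224x^3 + 120x − 180x^2 − 8x^2y + 12x^3y − 576x^3 + 864x^4 + 672y^2 − 1008xy^2 − 444y + 666xy + 448xy^2 − 672x^2y^2 + 72 − 108x    [distributive law]
= 358xy + 454x^2y − 996x^2 + 648x^3 + 12x + 12x^3y + 864x^4 + 672y^2 − 560xy^2 − 444y − 672x^2y^2 + 72    [combine like terms]

358xy + 454x^2y − 996x^2 + 648x^3 + 12x + 12x^3y + 864x^4 + 672y^2 − 560xy^2 − 444y − 672x^2y^2 + 72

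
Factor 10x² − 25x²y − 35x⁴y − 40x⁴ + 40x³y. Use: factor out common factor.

5x²(2 − 5y − 7x²y − 8x² + 8xy)

10x² − 25x²y − 35x⁴y − 40x⁴ + 40x³y
= 5(2x² − 5x²y − 7x⁴y − 8x⁴ + 8x³y)    [factor out 5]
= 5x²(2 − 5y − 7x²y − 8x² + 8xy)    [factor out x²]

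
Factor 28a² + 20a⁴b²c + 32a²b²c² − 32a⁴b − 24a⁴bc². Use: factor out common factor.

28a² + 20a⁴b²c + 32a²b²c² − 32a⁴b − 24a⁴bc²
= 4(7a² + 5a⁴b²c + 8a²b²c² − 8a⁴b − 6a⁴bc²)    [factor out 4]
= 4a²(7 + 5a²b²c + 8b²c² − 8a²b − 6a²bc²)    [factor out a²]

4a²(7 + 5a²b²c + 8b²c² − 8a²b − 6a²bc²)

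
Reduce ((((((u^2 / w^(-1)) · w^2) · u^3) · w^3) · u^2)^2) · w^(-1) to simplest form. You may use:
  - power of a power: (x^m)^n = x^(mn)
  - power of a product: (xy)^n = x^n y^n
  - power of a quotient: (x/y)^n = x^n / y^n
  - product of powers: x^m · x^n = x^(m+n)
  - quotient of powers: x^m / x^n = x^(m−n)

((((((u^2 / w^(-1)) · w^2) · u^3) · w^3) · u^2)^2) · w^(-1)
= ((((((u^2 / w^(-1)) · w^2) · u^3) · w^3)^2) · ((u^2)^2)) · w^(-1)    [power of a product]
= ((((((u^2 / w^(-1)) · w^2) · u^3)^2) · ((w^3)^2)) · ((u^2)^2)) · w^(-1)    [power of a product]
= ((((((u^2 / w^(-1)) · w^2)^2) · ((u^3)^2)) · ((w^3)^2)) · ((u^2)^2)) · w^(-1)    [power of a product]
= ((((((u^2 / w^(-1))^2) · ((w^2)^2)) · ((u^3)^2)) · ((w^3)^2)) · ((u^2)^2)) · w^(-1)    [power of a product]
= (((((((u^2)^2) / ((w^(-1))^2)) · ((w^2)^2)) · ((u^3)^2)) · ((w^3)^2)) · ((u^2)^2)) · w^(-1)    [power of a quotient]
= (((((u^4 / ((w^(-1))^2)) · ((w^2)^2)) · ((u^3)^2)) · ((w^3)^2)) · ((u^2)^2)) · w^(-1)    [power of a power]
= (((((u^4 / w^(-2)) · ((w^2)^2)) · ((u^3)^2)) · ((w^3)^2)) · ((u^2)^2)) · w^(-1)    [power of a power]
= (((((u^4 / w^(-2)) · w^4) · ((u^3)^2)) · ((w^3)^2)) · ((u^2)^2)) · w^(-1)    [power of a power]
= (((((u^4 / w^(-2)) · w^4) · u^6) · ((w^3)^2)) · ((u^2)^2)) · w^(-1)    [power of a power]
= (((((u^4 / w^(-2)) · w^4) · u^6) · w^6) · ((u^2)^2)) · w^(-1)    [power of a power]
= (((((u^4 / w^(-2)) · w^4) · u^6) · w^6) · u^4) · w^(-1)    [power of a power]
= u^14·w^11    [quotient of powers; product of powers]

u^14·w^11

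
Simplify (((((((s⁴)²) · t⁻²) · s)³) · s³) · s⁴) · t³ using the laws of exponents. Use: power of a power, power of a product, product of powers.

s³⁴·t⁻³

(((((((s⁴)²) · t⁻²) · s)³) · s³) · s⁴) · t³
= (((((((s⁴)²) · t⁻²)³) · (s³)) · s³) · s⁴) · t³    [power of a product]
= (((((((s⁴)²)³) · ((t⁻²)³)) · (s³)) · s³) · s⁴) · t³    [power of a product]
= ((((((s⁴)⁶) · ((t⁻²)³)) · (s³)) · s³) · s⁴) · t³    [power of a power]
= ((((s²⁴ · ((t⁻²)³)) · (s³)) · s³) · s⁴) · t³    [power of a power]
= ((((s²⁴ · t⁻⁶) · (s³)) · s³) · s⁴) · t³    [power of a power]
= s³⁴·t⁻³    [product of powers]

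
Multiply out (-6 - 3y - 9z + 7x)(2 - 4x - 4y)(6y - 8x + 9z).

-72y + 96x - 108z + 84xy - 304x² + 486xz + 108y² + 54yz - 192xy² - 40x²y - 216xyz + 72y³ + 324y²z - 162z² - 540x²z + 324xz² + 324yz² + 224x³

(-6 - 3y - 9z + 7x)(2 - 4x - 4y)(6y - 8x + 9z)
= (-12 + 24x + 24y - 6y + 12xy + 12y² - 18z + 36xz + 36yz + 14x - 28x² - 28xy)(6y - 8x + 9z)    [distributive law]
= (-12 + 38x + 18y - 16xy + 12y² - 18z + 36xz + 36yz - 28x²)(6y - 8x + 9z)    [combine like terms]
= -72y + 96x - 108z + 228xy - 304x² + 342xz + 108y² - 144xy + 162yz - 96xy² + 128x²y - 144xyz + 72y³ - 96xy² + 108y²z - 108yz + 144xz - 162z² + 216xyz - 288x²z + 324xz² + 216y²z - 288xyz + 324yz² - 168x²y + 224x³ - 252x²z    [distributive law]
= -72y + 96x - 108z + 84xy - 304x² + 486xz + 108y² + 54yz - 192xy² - 40x²y - 216xyz + 72y³ + 324y²z - 162z² - 540x²z + 324xz² + 324yz² + 224x³    [combine like terms]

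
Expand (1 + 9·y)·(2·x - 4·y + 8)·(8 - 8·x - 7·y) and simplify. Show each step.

-48·x - 16·x^2 - 414·x·y + 488·y - 764·y^2 + 64 - 144·x^2·y + 162·x·y^2 + 252·y^3

(1 + 9·y)·(2·x - 4·y + 8)·(8 - 8·x - 7·y)
= (2·x - 4·y + 8 + 18·x·y - 36·y^2 + 72·y)·(8 - 8·x - 7·y)    [distributive law]
= (2·x + 68·y + 8 + 18·x·y - 36·y^2)·(8 - 8·x - 7·y)    [combine like terms]
= 16·x - 16·x^2 - 14·x·y + 544·y - 544·x·y - 476·y^2 + 64 - 64·x - 56·y + 144·x·y - 144·x^2·y - 126·x·y^2 - 288·y^2 + 288·x·y^2 + 252·y^3    [distributive law]
= -48·x - 16·x^2 - 414·x·y + 488·y - 764·y^2 + 64 - 144·x^2·y + 162·x·y^2 + 252·y^3    [combine like terms]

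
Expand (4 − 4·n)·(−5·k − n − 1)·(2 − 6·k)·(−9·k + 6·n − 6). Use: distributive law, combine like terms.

(4 − 4·n)·(−5·k − n − 1)·(2 − 6·k)·(−9·k + 6·n − 6)
= (−20·k − 4·n − 4 + 20·k·n + 4·n^2 + 4·n)·(2 − 6·k)·(−9·k + 6·n − 6)    [distributive law]
= (−20·k − 4 + 20·k·n + 4·n^2)·(2 − 6·k)·(−9·k + 6·n − 6)    [combine like terms]
= (−40·k + 120·k^2 − 8 + 24·k + 40·k·n − 120·k^2·n + 8·n^2 − 24·k·n^2)·(−9·k + 6·n − 6)    [distributive law]
= (−16·k + 120·k^2 − 8 + 40·k·n − 120·k^2·n + 8·n^2 − 24·k·n^2)·(−9·k + 6·n − 6)    [combine like terms]
= 144·k^2 − 96·k·n + 96·k − 1080·k^3 + 720·k^2·n − 720·k^2 + 72·k − 48·n + 48 − 360·k^2·n + 240·k·n^2 − 240·k·n + 1080·k^3·n − 720·k^2·n^2 + 720·k^2·n − 72·k·n^2 + 48·n^3 − 48·n^2 + 216·k^2·n^2 − 144·k·n^3 + 144·k·n^2    [distributive law]
= −576·k^2 − 336·k·n + 168·k − 1080·k^3 + 1080·k^2·n − 48·n + 48 + 312·k·n^2 + 1080·k^3·n − 504·k^2·n^2 + 48·n^3 − 48·n^2 − 144·k·n^3    [combine like terms]

−576·k^2 − 336·k·n + 168·k − 1080·k^3 + 1080·k^2·n − 48·n + 48 + 312·k·n^2 + 1080·k^3·n − 504·k^2·n^2 + 48·n^3 − 48·n^2 − 144·k·n^3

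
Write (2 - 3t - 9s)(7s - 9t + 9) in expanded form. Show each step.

(2 - 3t - 9s)(7s - 9t + 9)
= 14s - 18t + 18 - 21st + 27t² - 27t - 63s² + 81st - 81s    [distributive law]
= -67s - 45t + 18 + 60st + 27t² - 63s²    [combine like terms]

-67s - 45t + 18 + 60st + 27t² - 63s²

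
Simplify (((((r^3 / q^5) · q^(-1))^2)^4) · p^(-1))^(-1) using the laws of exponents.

p·q^48·r^(-24)

(((((r^3 / q^5) · q^(-1))^2)^4) · p^(-1))^(-1)
= (((((r^3 / q^5) · q^(-1))^2)^4)^(-1)) · ((p^(-1))^(-1))    [power of a product]
= ((((r^3 / q^5) · q^(-1))^2)^(-4)) · ((p^(-1))^(-1))    [power of a power]
= (((r^3 / q^5) · q^(-1))^(-8)) · ((p^(-1))^(-1))    [power of a power]
= (((r^3 / q^5)^(-8)) · ((q^(-1))^(-8))) · ((p^(-1))^(-1))    [power of a product]
= ((((r^3)^(-8)) / ((q^5)^(-8))) · ((q^(-1))^(-8))) · ((p^(-1))^(-1))    [power of a quotient]
= ((r^(-24) / ((q^5)^(-8))) · ((q^(-1))^(-8))) · ((p^(-1))^(-1))    [power of a power]
= ((r^(-24) / q^(-40)) · ((q^(-1))^(-8))) · ((p^(-1))^(-1))    [power of a power]
= ((r^(-24) / q^(-40)) · q^8) · ((p^(-1))^(-1))    [power of a power]
= ((r^(-24) / q^(-40)) · q^8) · p    [power of a power]
= p·q^48·r^(-24)    [quotient of powers]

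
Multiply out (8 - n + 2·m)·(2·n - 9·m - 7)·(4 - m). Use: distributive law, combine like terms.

92·n + 29·m·n - 288·m + 14·m^2 - 224 - 8·n^2 + 2·m·n^2 - 13·m^2·n + 18·m^3

(8 - n + 2·m)·(2·n - 9·m - 7)·(4 - m)
= (16·n - 72·m - 56 - 2·n^2 + 9·m·n + 7·n + 4·m·n - 18·m^2 - 14·m)·(4 - m)    [distributive law]
= (23·n - 86·m - 56 - 2·n^2 + 13·m·n - 18·m^2)·(4 - m)    [combine like terms]
= 92·n - 23·m·n - 344·m + 86·m^2 - 224 + 56·m - 8·n^2 + 2·m·n^2 + 52·m·n - 13·m^2·n - 72·m^2 + 18·m^3    [distributive law]
= 92·n + 29·m·n - 288·m + 14·m^2 - 224 - 8·n^2 + 2·m·n^2 - 13·m^2·n + 18·m^3    [combine like terms]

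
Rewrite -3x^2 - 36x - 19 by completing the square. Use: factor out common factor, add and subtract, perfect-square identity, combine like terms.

-3x^2 - 36x - 19
= -3(x^2 + 12x) - 19    [factor out -3 from the x-terms]
= -3(x^2 + 12x + 36 - 36) - 19    [add and subtract 36 inside the bracket]
= -3(x + 6)^2 + 108 - 19    [perfect-square identity]
= -3(x + 6)^2 + 89    [combine constants]

-3(x + 6)^2 + 89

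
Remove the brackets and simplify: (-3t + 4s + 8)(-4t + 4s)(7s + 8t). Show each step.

-140st^2 + 96t^3 - 68s^2t + 112s^3 + 32st - 256t^2 + 224s^2

(-3t + 4s + 8)(-4t + 4s)(7s + 8t)
= (12t^2 - 12st - 16st + 16s^2 - 32t + 32s)(7s + 8t)    [distributive law]
= (12t^2 - 28st + 16s^2 - 32t + 32s)(7s + 8t)    [combine like terms]
= 84st^2 + 96t^3 - 196s^2t - 224st^2 + 112s^3 + 128s^2t - 224st - 256t^2 + 224s^2 + 256st    [distributive law]
= -140st^2 + 96t^3 - 68s^2t + 112s^3 + 32st - 256t^2 + 224s^2    [combine like terms]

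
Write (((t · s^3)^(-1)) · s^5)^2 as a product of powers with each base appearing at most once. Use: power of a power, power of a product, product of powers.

(((t · s^3)^(-1)) · s^5)^2
= (((t · s^3)^(-1))^2) · ((s^5)^2)    [power of a product]
= ((t · s^3)^(-2)) · ((s^5)^2)    [power of a power]
= ((t^(-2)) · ((s^3)^(-2))) · ((s^5)^2)    [power of a product]
= (t^(-2) · s^(-6)) · ((s^5)^2)    [power of a power]
= (t^(-2) · s^(-6)) · s^10    [power of a power]
= s^4t^(-2)    [product of powers]

s^4t^(-2)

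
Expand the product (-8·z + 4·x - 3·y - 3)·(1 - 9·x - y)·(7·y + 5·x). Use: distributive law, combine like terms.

(-8·z + 4·x - 3·y - 3)·(1 - 9·x - y)·(7·y + 5·x)
= (-8·z + 72·x·z + 8·y·z + 4·x - 36·x² - 4·x·y - 3·y + 27·x·y + 3·y² - 3 + 27·x + 3·y)·(7·y + 5·x)    [distributive law]
= (-8·z + 72·x·z + 8·y·z + 31·x - 36·x² + 23·x·y + 3·y² - 3)·(7·y + 5·x)    [combine like terms]
= -56·y·z - 40·x·z + 504·x·y·z + 360·x²·z + 56·y²·z + 40·x·y·z + 217·x·y + 155·x² - 252·x²·y - 180·x³ + 161·x·y² + 115·x²·y + 21·y³ + 15·x·y² - 21·y - 15·x    [distributive law]
= -56·y·z - 40·x·z + 544·x·y·z + 360·x²·z + 56·y²·z + 217·x·y + 155·x² - 137·x²·y - 180·x³ + 176·x·y² + 21·y³ - 21·y - 15·x    [combine like terms]

-56·y·z - 40·x·z + 544·x·y·z + 360·x²·z + 56·y²·z + 217·x·y + 155·x² - 137·x²·y - 180·x³ + 176·x·y² + 21·y³ - 21·y - 15·x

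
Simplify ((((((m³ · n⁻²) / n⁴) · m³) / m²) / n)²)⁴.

m³²n⁻⁵⁶

((((((m³ · n⁻²) / n⁴) · m³) / m²) / n)²)⁴
= (((((m³ · n⁻²) / n⁴) · m³) / m²) / n)⁸    [power of a power]
= (((((m³ · n⁻²) / n⁴) · m³) / m²)⁸) / (n⁸)    [power of a quotient]
= (((((m³ · n⁻²) / n⁴) · m³)⁸) / ((m²)⁸)) / (n⁸)    [power of a quotient]
= (((((m³ · n⁻²) / n⁴)⁸) · ((m³)⁸)) / ((m²)⁸)) / (n⁸)    [power of a product]
= (((((m³ · n⁻²)⁸) / ((n⁴)⁸)) · ((m³)⁸)) / ((m²)⁸)) / (n⁸)    [power of a quotient]
= ((((((m³)⁸) · ((n⁻²)⁸)) / ((n⁴)⁸)) · ((m³)⁸)) / ((m²)⁸)) / (n⁸)    [power of a product]
= ((((m²⁴ · ((n⁻²)⁸)) / ((n⁴)⁸)) · ((m³)⁸)) / ((m²)⁸)) / (n⁸)    [power of a power]
= ((((m²⁴ · n⁻¹⁶) / ((n⁴)⁸)) · ((m³)⁸)) / ((m²)⁸)) / (n⁸)    [power of a power]
= ((((m²⁴ · n⁻¹⁶) / n³²) · ((m³)⁸)) / ((m²)⁸)) / (n⁸)    [power of a power]
= ((((m²⁴ · n⁻¹⁶) / n³²) · m²⁴) / ((m²)⁸)) / (n⁸)    [power of a power]
= ((((m²⁴ · n⁻¹⁶) / n³²) · m²⁴) / m¹⁶) / (n⁸)    [power of a power]
= m³²n⁻⁵⁶    [quotient of powers; product of powers]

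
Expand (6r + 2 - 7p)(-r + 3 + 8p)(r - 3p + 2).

-6r^3 + 73pr^2 + 4r^2 + 57pr + 38r - 221p^2r - 28p + 12 - 97p^2 + 168p^3

(6r + 2 - 7p)(-r + 3 + 8p)(r - 3p + 2)
= (-6r^2 + 18r + 48pr - 2r + 6 + 16p + 7pr - 21p - 56p^2)(r - 3p + 2)    [distributive law]
= (-6r^2 + 16r + 55pr + 6 - 5p - 56p^2)(r - 3p + 2)    [combine like terms]
= -6r^3 + 18pr^2 - 12r^2 + 16r^2 - 48pr + 32r + 55pr^2 - 165p^2r + 110pr + 6r - 18p + 12 - 5pr + 15p^2 - 10p - 56p^2r + 168p^3 - 112p^2    [distributive law]
= -6r^3 + 73pr^2 + 4r^2 + 57pr + 38r - 221p^2r - 28p + 12 - 97p^2 + 168p^3    [combine like terms]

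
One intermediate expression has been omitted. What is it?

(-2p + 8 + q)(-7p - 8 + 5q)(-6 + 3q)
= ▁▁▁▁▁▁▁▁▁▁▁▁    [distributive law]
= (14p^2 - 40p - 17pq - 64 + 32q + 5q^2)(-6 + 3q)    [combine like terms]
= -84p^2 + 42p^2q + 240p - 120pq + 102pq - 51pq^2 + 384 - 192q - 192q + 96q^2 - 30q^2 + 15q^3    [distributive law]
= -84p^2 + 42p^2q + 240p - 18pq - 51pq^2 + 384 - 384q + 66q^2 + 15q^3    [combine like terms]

Applying distributive law to the line above:

(14p^2 + 16p - 10pq - 56p - 64 + 40q - 7pq - 8q + 5q^2)(-6 + 3q)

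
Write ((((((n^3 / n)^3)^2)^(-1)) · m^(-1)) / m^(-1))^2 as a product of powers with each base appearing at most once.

n^(-24)

((((((n^3 / n)^3)^2)^(-1)) · m^(-1)) / m^(-1))^2
= ((((((n^3 / n)^3)^2)^(-1)) · m^(-1))^2) / ((m^(-1))^2)    [power of a quotient]
= ((((((n^3 / n)^3)^2)^(-1))^2) · ((m^(-1))^2)) / ((m^(-1))^2)    [power of a product]
= (((((n^3 / n)^3)^2)^(-2)) · ((m^(-1))^2)) / ((m^(-1))^2)    [power of a power]
= ((((n^3 / n)^3)^(-4)) · ((m^(-1))^2)) / ((m^(-1))^2)    [power of a power]
= (((n^3 / n)^(-12)) · ((m^(-1))^2)) / ((m^(-1))^2)    [power of a power]
= ((((n^3)^(-12)) / (n^(-12))) · ((m^(-1))^2)) / ((m^(-1))^2)    [power of a quotient]
= ((n^(-36) / (n^(-12))) · ((m^(-1))^2)) / ((m^(-1))^2)    [power of a power]
= (n^(-24) · ((m^(-1))^2)) / ((m^(-1))^2)    [quotient of powers]
= (n^(-24) · m^(-2)) / ((m^(-1))^2)    [power of a power]
= (n^(-24) · m^(-2)) / m^(-2)    [power of a power]
= n^(-24)    [quotient of powers]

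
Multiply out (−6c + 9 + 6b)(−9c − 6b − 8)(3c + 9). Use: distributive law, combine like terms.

162c^3 + 387c^2 − 54bc^2 − 468bc − 513c − 918b − 648 − 108b^2c − 324b^2

(−6c + 9 + 6b)(−9c − 6b − 8)(3c + 9)
= (54c^2 + 36bc + 48c − 81c − 54b − 72 − 54bc − 36b^2 − 48b)(3c + 9)    [distributive law]
= (54c^2 − 18bc − 33c − 102b − 72 − 36b^2)(3c + 9)    [combine like terms]
= 162c^3 + 486c^2 − 54bc^2 − 162bc − 99c^2 − 297c − 306bc − 918b − 216c − 648 − 108b^2c − 324b^2    [distributive law]
= 162c^3 + 387c^2 − 54bc^2 − 468bc − 513c − 918b − 648 − 108b^2c − 324b^2    [combine like terms]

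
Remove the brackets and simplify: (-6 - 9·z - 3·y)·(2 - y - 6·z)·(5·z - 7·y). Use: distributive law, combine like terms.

-60·z + 84·y + 90·z² - 126·y·z - 243·y·z² - 174·y²·z + 270·z³ - 21·y³

(-6 - 9·z - 3·y)·(2 - y - 6·z)·(5·z - 7·y)
= (-12 + 6·y + 36·z - 18·z + 9·y·z + 54·z² - 6·y + 3·y² + 18·y·z)·(5·z - 7·y)    [distributive law]
= (-12 + 18·z + 27·y·z + 54·z² + 3·y²)·(5·z - 7·y)    [combine like terms]
= -60·z + 84·y + 90·z² - 126·y·z + 135·y·z² - 189·y²·z + 270·z³ - 378·y·z² + 15·y²·z - 21·y³    [distributive law]
= -60·z + 84·y + 90·z² - 126·y·z - 243·y·z² - 174·y²·z + 270·z³ - 21·y³    [combine like terms]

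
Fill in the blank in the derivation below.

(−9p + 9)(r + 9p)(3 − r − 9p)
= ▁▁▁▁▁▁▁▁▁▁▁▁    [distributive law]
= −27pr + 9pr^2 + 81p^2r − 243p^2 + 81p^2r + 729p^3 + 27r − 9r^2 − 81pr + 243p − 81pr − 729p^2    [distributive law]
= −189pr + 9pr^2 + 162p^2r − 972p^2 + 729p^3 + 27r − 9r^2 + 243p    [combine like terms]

Applying distributive law to the line above:

(−9pr − 81p^2 + 9r + 81p)(3 − r − 9p)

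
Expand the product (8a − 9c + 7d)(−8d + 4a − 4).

(8a − 9c + 7d)(−8d + 4a − 4)
= −64ad + 32a^2 − 32a + 72cd − 36ac + 36c − 56d^2 + 28ad − 28d    [distributive law]
= −36ad + 32a^2 − 32a + 72cd − 36ac + 36c − 56d^2 − 28d    [combine like terms]

−36ad + 32a^2 − 32a + 72cd − 36ac + 36c − 56d^2 − 28d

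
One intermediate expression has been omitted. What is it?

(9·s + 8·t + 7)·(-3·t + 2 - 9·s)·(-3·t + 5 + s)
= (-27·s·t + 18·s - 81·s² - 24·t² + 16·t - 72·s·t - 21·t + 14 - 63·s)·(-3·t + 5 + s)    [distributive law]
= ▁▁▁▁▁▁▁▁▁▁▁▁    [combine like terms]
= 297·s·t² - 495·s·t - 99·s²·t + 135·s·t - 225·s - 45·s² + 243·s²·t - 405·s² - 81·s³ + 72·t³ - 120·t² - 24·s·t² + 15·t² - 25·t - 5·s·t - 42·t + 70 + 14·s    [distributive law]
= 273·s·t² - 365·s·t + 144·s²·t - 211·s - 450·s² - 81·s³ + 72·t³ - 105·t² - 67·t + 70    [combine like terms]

After combine like terms, the bracketed line is:

(-99·s·t - 45·s - 81·s² - 24·t² - 5·t + 14)·(-3·t + 5 + s)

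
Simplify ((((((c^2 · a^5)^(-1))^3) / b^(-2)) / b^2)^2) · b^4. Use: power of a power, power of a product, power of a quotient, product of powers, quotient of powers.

a^(-30)b^4c^(-12)

((((((c^2 · a^5)^(-1))^3) / b^(-2)) / b^2)^2) · b^4
= ((((((c^2 · a^5)^(-1))^3) / b^(-2))^2) / ((b^2)^2)) · b^4    [power of a quotient]
= ((((((c^2 · a^5)^(-1))^3)^2) / ((b^(-2))^2)) / ((b^2)^2)) · b^4    [power of a quotient]
= (((((c^2 · a^5)^(-1))^6) / ((b^(-2))^2)) / ((b^2)^2)) · b^4    [power of a power]
= ((((c^2 · a^5)^(-6)) / ((b^(-2))^2)) / ((b^2)^2)) · b^4    [power of a power]
= (((((c^2)^(-6)) · ((a^5)^(-6))) / ((b^(-2))^2)) / ((b^2)^2)) · b^4    [power of a product]
= (((c^(-12) · ((a^5)^(-6))) / ((b^(-2))^2)) / ((b^2)^2)) · b^4    [power of a power]
= (((c^(-12) · a^(-30)) / ((b^(-2))^2)) / ((b^2)^2)) · b^4    [power of a power]
= (((c^(-12) · a^(-30)) / b^(-4)) / ((b^2)^2)) · b^4    [power of a power]
= (((c^(-12) · a^(-30)) / b^(-4)) / b^4) · b^4    [power of a power]
= a^(-30)b^4c^(-12)    [quotient of powers; product of powers]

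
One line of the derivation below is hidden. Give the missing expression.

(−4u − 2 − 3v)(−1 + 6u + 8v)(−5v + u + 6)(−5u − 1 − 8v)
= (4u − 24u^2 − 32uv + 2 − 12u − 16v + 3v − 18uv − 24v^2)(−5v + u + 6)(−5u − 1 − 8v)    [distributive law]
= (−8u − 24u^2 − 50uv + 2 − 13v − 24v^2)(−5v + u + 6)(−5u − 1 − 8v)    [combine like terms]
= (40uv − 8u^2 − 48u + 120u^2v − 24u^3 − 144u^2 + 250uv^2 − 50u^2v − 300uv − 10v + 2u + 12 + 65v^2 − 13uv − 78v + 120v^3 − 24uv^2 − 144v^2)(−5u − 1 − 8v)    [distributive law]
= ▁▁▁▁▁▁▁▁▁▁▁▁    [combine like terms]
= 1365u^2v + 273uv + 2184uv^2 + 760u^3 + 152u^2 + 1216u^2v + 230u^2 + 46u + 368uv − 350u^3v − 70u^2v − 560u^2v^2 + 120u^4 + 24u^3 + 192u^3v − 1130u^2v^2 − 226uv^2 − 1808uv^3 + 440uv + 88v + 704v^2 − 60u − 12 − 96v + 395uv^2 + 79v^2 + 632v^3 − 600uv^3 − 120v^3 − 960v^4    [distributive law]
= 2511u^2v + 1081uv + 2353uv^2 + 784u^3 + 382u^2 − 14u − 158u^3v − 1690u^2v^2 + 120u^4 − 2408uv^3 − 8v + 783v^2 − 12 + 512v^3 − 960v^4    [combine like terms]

By combine like terms:

(−273uv − 152u^2 − 46u + 70u^2v − 24u^3 + 226uv^2 − 88v + 12 − 79v^2 + 120v^3)(−5u − 1 − 8v)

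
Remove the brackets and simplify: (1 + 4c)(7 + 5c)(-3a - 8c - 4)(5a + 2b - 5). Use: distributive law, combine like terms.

-105a^2 - 42ab - 35a - 445ac - 376bc + 940c - 56b + 140 - 495a^2c - 198abc - 1420ac^2 - 688bc^2 + 1720c^2 - 300a^2c^2 - 120abc^2 - 800ac^3 - 320bc^3 + 800c^3

(1 + 4c)(7 + 5c)(-3a - 8c - 4)(5a + 2b - 5)
= (7 + 5c + 28c + 20c^2)(-3a - 8c - 4)(5a + 2b - 5)    [distributive law]
= (7 + 33c + 20c^2)(-3a - 8c - 4)(5a + 2b - 5)    [combine like terms]
= (-21a - 56c - 28 - 99ac - 264c^2 - 132c - 60ac^2 - 160c^3 - 80c^2)(5a + 2b - 5)    [distributive law]
= (-21a - 188c - 28 - 99ac - 344c^2 - 60ac^2 - 160c^3)(5a + 2b - 5)    [combine like terms]
= -105a^2 - 42ab + 105a - 940ac - 376bc + 940c - 140a - 56b + 140 - 495a^2c - 198abc + 495ac - 1720ac^2 - 688bc^2 + 1720c^2 - 300a^2c^2 - 120abc^2 + 300ac^2 - 800ac^3 - 320bc^3 + 800c^3    [distributive law]
= -105a^2 - 42ab - 35a - 445ac - 376bc + 940c - 56b + 140 - 495a^2c - 198abc - 1420ac^2 - 688bc^2 + 1720c^2 - 300a^2c^2 - 120abc^2 - 800ac^3 - 320bc^3 + 800c^3    [combine like terms]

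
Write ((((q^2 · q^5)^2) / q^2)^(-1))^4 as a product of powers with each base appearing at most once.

((((q^2 · q^5)^2) / q^2)^(-1))^4
= (((q^2 · q^5)^2) / q^2)^(-4)    [power of a power]
= (((q^2 · q^5)^2)^(-4)) / ((q^2)^(-4))    [power of a quotient]
= ((q^2 · q^5)^(-8)) / ((q^2)^(-4))    [power of a power]
= (((q^2)^(-8)) · ((q^5)^(-8))) / ((q^2)^(-4))    [power of a product]
= (q^(-16) · ((q^5)^(-8))) / ((q^2)^(-4))    [power of a power]
= (q^(-16) · q^(-40)) / ((q^2)^(-4))    [power of a power]
= q^(-56) / ((q^2)^(-4))    [product of powers]
= q^(-56) / q^(-8)    [power of a power]
= q^(-48)    [quotient of powers]

q^(-48)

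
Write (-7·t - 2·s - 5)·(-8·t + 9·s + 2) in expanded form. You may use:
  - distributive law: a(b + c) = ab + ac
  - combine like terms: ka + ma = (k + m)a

(-7·t - 2·s - 5)·(-8·t + 9·s + 2)
= 56·t^2 - 63·s·t - 14·t + 16·s·t - 18·s^2 - 4·s + 40·t - 45·s - 10    [distributive law]
= 56·t^2 - 47·s·t + 26·t - 18·s^2 - 49·s - 10    [combine like terms]

56·t^2 - 47·s·t + 26·t - 18·s^2 - 49·s - 10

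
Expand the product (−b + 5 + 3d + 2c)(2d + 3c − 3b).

(−b + 5 + 3d + 2c)(2d + 3c − 3b)
= −2bd − 3bc + 3b² + 10d + 15c − 15b + 6d² + 9cd − 9bd + 4cd + 6c² − 6bc    [distributive law]
= −11bd − 9bc + 3b² + 10d + 15c − 15b + 6d² + 13cd + 6c²    [combine like terms]

−11bd − 9bc + 3b² + 10d + 15c − 15b + 6d² + 13cd + 6c²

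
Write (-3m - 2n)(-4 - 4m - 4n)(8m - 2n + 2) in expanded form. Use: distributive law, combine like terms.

(-3m - 2n)(-4 - 4m - 4n)(8m - 2n + 2)
= (12m + 12m^2 + 12mn + 8n + 8mn + 8n^2)(8m - 2n + 2)    [distributive law]
= (12m + 12m^2 + 20mn + 8n + 8n^2)(8m - 2n + 2)    [combine like terms]
= 96m^2 - 24mn + 24m + 96m^3 - 24m^2n + 24m^2 + 160m^2n - 40mn^2 + 40mn + 64mn - 16n^2 + 16n + 64mn^2 - 16n^3 + 16n^2    [distributive law]
= 120m^2 + 80mn + 24m + 96m^3 + 136m^2n + 24mn^2 + 16n - 16n^3    [combine like terms]

120m^2 + 80mn + 24m + 96m^3 + 136m^2n + 24mn^2 + 16n - 16n^3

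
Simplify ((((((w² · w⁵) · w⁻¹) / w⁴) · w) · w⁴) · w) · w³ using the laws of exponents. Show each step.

w¹¹

((((((w² · w⁵) · w⁻¹) / w⁴) · w) · w⁴) · w) · w³
= (((((w⁷ · w⁻¹) / w⁴) · w) · w⁴) · w) · w³    [product of powers]
= ((((w⁶ / w⁴) · w) · w⁴) · w) · w³    [product of powers]
= (((w² · w) · w⁴) · w) · w³    [quotient of powers]
= ((w³ · w⁴) · w) · w³    [product of powers]
= (w⁷ · w) · w³    [product of powers]
= w⁸ · w³    [product of powers]
= w¹¹    [product of powers]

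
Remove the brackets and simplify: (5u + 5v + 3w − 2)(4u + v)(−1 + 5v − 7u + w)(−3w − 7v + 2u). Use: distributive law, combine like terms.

(5u + 5v + 3w − 2)(4u + v)(−1 + 5v − 7u + w)(−3w − 7v + 2u)
= (20u² + 5uv + 20uv + 5v² + 12uw + 3vw − 8u − 2v)(−1 + 5v − 7u + w)(−3w − 7v + 2u)    [distributive law]
= (20u² + 25uv + 5v² + 12uw + 3vw − 8u − 2v)(−1 + 5v − 7u + w)(−3w − 7v + 2u)    [combine like terms]
= (−20u² + 100u²v − 140u³ + 20u²w − 25uv + 125uv² − 175u²v + 25uvw − 5v² + 25v³ − 35uv² + 5v²w − 12uw + 60uvw − 84u²w + 12uw² − 3vw + 15v²w − 21uvw + 3vw² + 8u − 40uv + 56u² − 8uw + 2v − 10v² + 14uv − 2vw)(−3w − 7v + 2u)    [distributive law]
= (36u² − 75u²v − 140u³ − 64u²w − 51uv + 90uv² + 64uvw − 15v² + 25v³ + 20v²w − 20uw + 12uw² − 5vw + 3vw² + 8u + 2v)(−3w − 7v + 2u)    [combine like terms]
= −108u²w − 252u²v + 72u³ + 225u²vw + 525u²v² − 150u³v + 420u³w + 980u³v − 280u⁴ + 192u²w² + 448u²vw − 128u³w + 153uvw + 357uv² − 102u²v − 270uv²w − 630uv³ + 180u²v² − 192uvw² − 448uv²w + 128u²vw + 45v²w + 105v³ − 30uv² − 75v³w − 175v⁴ + 50uv³ − 60v²w² − 140v³w + 40uv²w + 60uw² + 140uvw − 40u²w − 36uw³ − 84uvw² + 24u²w² + 15vw² + 35v²w − 10uvw − 9vw³ − 21v²w² + 6uvw² − 24uw − 56uv + 16u² − 6vw − 14v² + 4uv    [distributive law]
= −148u²w − 354u²v + 72u³ + 801u²vw + 705u²v² + 830u³v + 292u³w − 280u⁴ + 216u²w² + 283uvw + 327uv² − 678uv²w − 580uv³ − 270uvw² + 80v²w + 105v³ − 215v³w − 175v⁴ − 81v²w² + 60uw² − 36uw³ + 15vw² − 9vw³ − 24uw − 52uv + 16u² − 6vw − 14v²    [combine like terms]

−148u²w − 354u²v + 72u³ + 801u²vw + 705u²v² + 830u³v + 292u³w − 280u⁴ + 216u²w² + 283uvw + 327uv² − 678uv²w − 580uv³ − 270uvw² + 80v²w + 105v³ − 215v³w − 175v⁴ − 81v²w² + 60uw² − 36uw³ + 15vw² − 9vw³ − 24uw − 52uv + 16u² − 6vw − 14v²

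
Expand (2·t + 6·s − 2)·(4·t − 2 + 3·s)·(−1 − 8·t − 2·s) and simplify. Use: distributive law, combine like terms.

88·t^2 − 64·t^3 − 256·s·t^2 − 20·t + 138·s·t − 204·s^2·t + 10·s + 18·s^2 − 36·s^3 − 4

(2·t + 6·s − 2)·(4·t − 2 + 3·s)·(−1 − 8·t − 2·s)
= (8·t^2 − 4·t + 6·s·t + 24·s·t − 12·s + 18·s^2 − 8·t + 4 − 6·s)·(−1 − 8·t − 2·s)    [distributive law]
= (8·t^2 − 12·t + 30·s·t − 18·s + 18·s^2 + 4)·(−1 − 8·t − 2·s)    [combine like terms]
= −8·t^2 − 64·t^3 − 16·s·t^2 + 12·t + 96·t^2 + 24·s·t − 30·s·t − 240·s·t^2 − 60·s^2·t + 18·s + 144·s·t + 36·s^2 − 18·s^2 − 144·s^2·t − 36·s^3 − 4 − 32·t − 8·s    [distributive law]
= 88·t^2 − 64·t^3 − 256·s·t^2 − 20·t + 138·s·t − 204·s^2·t + 10·s + 18·s^2 − 36·s^3 − 4    [combine like terms]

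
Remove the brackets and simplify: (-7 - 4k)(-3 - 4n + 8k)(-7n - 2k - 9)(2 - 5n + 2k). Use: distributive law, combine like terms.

147n + 1603n² - 2352kn + 330k + 1460k² - 378 + 980n³ - 1156kn² - 1280k²n + 880k³ + 560kn³ - 1184k²n² + 64k³n + 128k⁴

(-7 - 4k)(-3 - 4n + 8k)(-7n - 2k - 9)(2 - 5n + 2k)
= (21 + 28n - 56k + 12k + 16kn - 32k²)(-7n - 2k - 9)(2 - 5n + 2k)    [distributive law]
= (21 + 28n - 44k + 16kn - 32k²)(-7n - 2k - 9)(2 - 5n + 2k)    [combine like terms]
= (-147n - 42k - 189 - 196n² - 56kn - 252n + 308kn + 88k² + 396k - 112kn² - 32k²n - 144kn + 224k²n + 64k³ + 288k²)(2 - 5n + 2k)    [distributive law]
= (-399n + 354k - 189 - 196n² + 108kn + 376k² - 112kn² + 192k²n + 64k³)(2 - 5n + 2k)    [combine like terms]
= -798n + 1995n² - 798kn + 708k - 1770kn + 708k² - 378 + 945n - 378k - 392n² + 980n³ - 392kn² + 216kn - 540kn² + 216k²n + 752k² - 1880k²n + 752k³ - 224kn² + 560kn³ - 224k²n² + 384k²n - 960k²n² + 384k³n + 128k³ - 320k³n + 128k⁴    [distributive law]
= 147n + 1603n² - 2352kn + 330k + 1460k² - 378 + 980n³ - 1156kn² - 1280k²n + 880k³ + 560kn³ - 1184k²n² + 64k³n + 128k⁴    [combine like terms]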